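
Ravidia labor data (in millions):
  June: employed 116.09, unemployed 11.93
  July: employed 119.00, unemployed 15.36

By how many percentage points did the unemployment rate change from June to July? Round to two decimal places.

The unemployment rate changed by +2.11 percentage points.

June: labor force = 116.09 + 11.93 = 128.02; u = 11.93/128.02 = 9.32%.
July: labor force = 119.00 + 15.36 = 134.36; u = 15.36/134.36 = 11.43%.
Change = 11.43% − 9.32% = +2.11 pp.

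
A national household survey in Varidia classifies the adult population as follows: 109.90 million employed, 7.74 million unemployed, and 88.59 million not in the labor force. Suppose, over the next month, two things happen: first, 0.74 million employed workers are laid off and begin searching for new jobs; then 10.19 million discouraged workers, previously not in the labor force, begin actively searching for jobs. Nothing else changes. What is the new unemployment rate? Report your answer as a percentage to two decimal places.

New unemployment rate ≈ 14.61%.

Initially, labor force = 109.90 + 7.74 = 117.64 million, so u = 7.74/117.64 = 6.58%.
After the first change, employed falls and unemployed rises by 0.74; labor force unchanged → E = 109.16, U = 8.48, labor force = 117.64 million.
After the second change, unemployed and labor force both rise by 10.19 → E = 109.16, U = 18.67, labor force = 127.83 million.
New unemployment rate = 18.67 / 127.83 = 14.61%.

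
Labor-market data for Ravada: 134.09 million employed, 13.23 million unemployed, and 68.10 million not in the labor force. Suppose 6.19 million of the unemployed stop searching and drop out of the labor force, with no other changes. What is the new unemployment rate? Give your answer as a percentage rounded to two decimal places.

Initially, labor force = 134.09 + 13.23 = 147.32 million, so u = 13.23/147.32 = 8.98%.
After the change, unemployed and labor force both fall by 6.19 → E = 134.09, U = 7.04, labor force = 141.13 million.
New unemployment rate = 7.04 / 141.13 = 4.99%.

New unemployment rate ≈ 4.99%.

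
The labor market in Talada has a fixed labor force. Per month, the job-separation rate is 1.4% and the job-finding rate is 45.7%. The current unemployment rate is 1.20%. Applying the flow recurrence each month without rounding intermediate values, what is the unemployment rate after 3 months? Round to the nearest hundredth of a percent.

Unemployment rate after three months ≈ 2.71%.

With a fixed labor force, u_{t+1} = u_t + s·(1−u_t) − f·u_t = u_t·(1−s−f) + s.
Here 1−s−f = 0.529 and s = 0.014.
u_1 = 0.012000 × 0.529 + 0.014 = 0.020348.
u_2 = 0.020348 × 0.529 + 0.014 = 0.024764.
u_3 = 0.024764 × 0.529 + 0.014 = 0.027100.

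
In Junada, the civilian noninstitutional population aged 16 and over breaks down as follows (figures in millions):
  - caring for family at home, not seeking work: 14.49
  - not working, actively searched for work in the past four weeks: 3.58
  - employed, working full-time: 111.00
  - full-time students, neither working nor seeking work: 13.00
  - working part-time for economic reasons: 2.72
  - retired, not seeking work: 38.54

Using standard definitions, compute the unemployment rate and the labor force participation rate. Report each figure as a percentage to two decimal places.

Unemployment rate ≈ 3.05%; labor force participation rate ≈ 63.98%.

Employed = 111.00 + 2.72 = 113.72 million (anyone who worked, including part-time for economic reasons, counts as employed).
Unemployed = 3.58 million.
Labor force = 113.72 + 3.58 = 117.30 million.
Not in labor force = 14.49 + 13.00 + 38.54 = 66.03 million (those not working and not actively searching are outside the labor force).
Civilian working-age population = 117.30 + 66.03 = 183.33 million.
Unemployment rate = 3.58 / 117.30 = 3.05%.
Labor force participation rate = 117.30 / 183.33 = 63.98%.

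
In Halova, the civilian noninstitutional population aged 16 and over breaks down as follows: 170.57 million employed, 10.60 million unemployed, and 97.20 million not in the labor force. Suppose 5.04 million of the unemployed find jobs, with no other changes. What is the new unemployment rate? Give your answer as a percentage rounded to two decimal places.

Initially, labor force = 170.57 + 10.60 = 181.17 million, so u = 10.60/181.17 = 5.85%.
After the change, unemployed falls and employed rises by 5.04; labor force unchanged → E = 175.61, U = 5.56, labor force = 181.17 million.
New unemployment rate = 5.56 / 181.17 = 3.07%.

New unemployment rate ≈ 3.07%.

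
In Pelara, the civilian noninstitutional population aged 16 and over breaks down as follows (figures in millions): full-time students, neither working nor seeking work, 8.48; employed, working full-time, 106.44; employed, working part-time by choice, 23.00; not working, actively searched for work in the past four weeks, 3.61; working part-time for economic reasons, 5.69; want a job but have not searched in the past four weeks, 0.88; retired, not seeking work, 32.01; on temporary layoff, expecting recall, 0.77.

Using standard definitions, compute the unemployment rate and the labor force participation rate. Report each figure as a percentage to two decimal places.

Unemployment rate ≈ 3.14%; labor force participation rate ≈ 77.13%.

Employed = 106.44 + 23.00 + 5.69 = 135.13 million (anyone who worked, including part-time for economic reasons, counts as employed).
Unemployed = 3.61 + 0.77 = 4.38 million (jobless and actively searching, or on temporary layoff).
Labor force = 135.13 + 4.38 = 139.51 million.
Not in labor force = 8.48 + 0.88 + 32.01 = 41.37 million (those not working and not actively searching are outside the labor force — including those who want a job but have given up searching).
Civilian working-age population = 139.51 + 41.37 = 180.88 million.
Unemployment rate = 4.38 / 139.51 = 3.14%.
Labor force participation rate = 139.51 / 180.88 = 77.13%.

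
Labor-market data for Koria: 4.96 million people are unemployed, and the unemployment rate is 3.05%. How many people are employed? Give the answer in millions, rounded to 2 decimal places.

Labor force = U / u = 4.96 / 0.0305 ≈ 162.62 million.
Employed = labor force − unemployed = 162.62 − 4.96 = 157.66 million.

About 157.66 million are employed.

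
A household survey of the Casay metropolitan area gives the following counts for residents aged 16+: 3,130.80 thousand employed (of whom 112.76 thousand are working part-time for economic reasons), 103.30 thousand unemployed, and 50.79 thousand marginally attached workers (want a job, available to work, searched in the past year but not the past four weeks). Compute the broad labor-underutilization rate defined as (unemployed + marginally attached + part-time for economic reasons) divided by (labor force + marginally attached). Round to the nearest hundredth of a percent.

Labor force = 3,130.80 + 103.30 = 3,234.10 thousand.
Numerator = 103.30 + 50.79 + 112.76 = 266.85 thousand.
Denominator = 3,234.10 + 50.79 = 3,284.89 thousand.
Broad rate = 266.85 / 3,284.89 = 8.12%.

Broad underutilization rate ≈ 8.12%.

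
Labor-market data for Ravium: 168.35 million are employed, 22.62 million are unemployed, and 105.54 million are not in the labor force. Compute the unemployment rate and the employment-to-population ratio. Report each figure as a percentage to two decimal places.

Labor force = employed + unemployed = 168.35 + 22.62 = 190.97 million.
Working-age population = 190.97 + 105.54 = 296.51 million.
Unemployment rate = 22.62 / 190.97 = 11.84%.
Employment-population ratio = 168.35 / 296.51 = 56.78%.

Unemployment rate ≈ 11.84%; employment-population ratio ≈ 56.78%.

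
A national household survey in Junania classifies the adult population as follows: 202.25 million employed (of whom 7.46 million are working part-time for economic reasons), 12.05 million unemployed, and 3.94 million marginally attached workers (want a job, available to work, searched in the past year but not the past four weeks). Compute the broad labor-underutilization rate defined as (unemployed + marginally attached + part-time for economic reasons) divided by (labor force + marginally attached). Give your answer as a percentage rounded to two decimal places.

Broad underutilization rate ≈ 10.75%.

Labor force = 202.25 + 12.05 = 214.30 million.
Numerator = 12.05 + 3.94 + 7.46 = 23.45 million.
Denominator = 214.30 + 3.94 = 218.24 million.
Broad rate = 23.45 / 218.24 = 10.75%.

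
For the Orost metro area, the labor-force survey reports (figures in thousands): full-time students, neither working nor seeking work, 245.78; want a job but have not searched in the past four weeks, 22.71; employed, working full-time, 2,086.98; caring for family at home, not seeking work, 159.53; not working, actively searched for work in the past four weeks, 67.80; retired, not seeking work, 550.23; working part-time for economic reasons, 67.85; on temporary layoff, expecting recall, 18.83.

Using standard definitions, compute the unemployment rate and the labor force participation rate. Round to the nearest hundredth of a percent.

Unemployment rate ≈ 3.86%; labor force participation rate ≈ 69.62%.

Employed = 2,086.98 + 67.85 = 2,154.83 thousand (anyone who worked, including part-time for economic reasons, counts as employed).
Unemployed = 67.80 + 18.83 = 86.63 thousand (jobless and actively searching, or on temporary layoff).
Labor force = 2,154.83 + 86.63 = 2,241.46 thousand.
Not in labor force = 245.78 + 22.71 + 159.53 + 550.23 = 978.25 thousand (those not working and not actively searching are outside the labor force — including those who want a job but have given up searching).
Civilian working-age population = 2,241.46 + 978.25 = 3,219.71 thousand.
Unemployment rate = 86.63 / 2,241.46 = 3.86%.
Labor force participation rate = 2,241.46 / 3,219.71 = 69.62%.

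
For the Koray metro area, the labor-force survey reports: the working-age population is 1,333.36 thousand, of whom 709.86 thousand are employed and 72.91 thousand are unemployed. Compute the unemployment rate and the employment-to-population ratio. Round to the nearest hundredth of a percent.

Unemployment rate ≈ 9.31%; employment-population ratio ≈ 53.24%.

Labor force = employed + unemployed = 709.86 + 72.91 = 782.77 thousand.
Unemployment rate = 72.91 / 782.77 = 9.31%.
Employment-population ratio = 709.86 / 1,333.36 = 53.24%.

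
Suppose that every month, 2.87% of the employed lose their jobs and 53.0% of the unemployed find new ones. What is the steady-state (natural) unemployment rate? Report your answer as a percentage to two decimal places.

Steady-state unemployment rate ≈ 5.14%.

At steady state the flows balance: s·E = f·U, so U/(E+U) = s/(s+f).
u* = 2.87 / (2.87 + 53.0) = 2.87 / 55.87 = 5.14%.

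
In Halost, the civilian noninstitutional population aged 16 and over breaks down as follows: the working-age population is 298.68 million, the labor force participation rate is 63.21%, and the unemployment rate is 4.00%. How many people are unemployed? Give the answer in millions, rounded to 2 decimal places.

Labor force = 0.6321 × 298.68 = 188.80 million.
Unemployed = 0.0400 × 188.80 ≈ 7.55 million.

About 7.55 million are unemployed.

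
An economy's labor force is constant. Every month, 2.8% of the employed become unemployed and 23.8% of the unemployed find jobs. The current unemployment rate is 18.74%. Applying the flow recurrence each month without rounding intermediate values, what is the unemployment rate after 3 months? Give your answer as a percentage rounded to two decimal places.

Unemployment rate after three months ≈ 13.77%.

With a fixed labor force, u_{t+1} = u_t + s·(1−u_t) − f·u_t = u_t·(1−s−f) + s.
Here 1−s−f = 0.734 and s = 0.028.
u_1 = 0.187400 × 0.734 + 0.028 = 0.165552.
u_2 = 0.165552 × 0.734 + 0.028 = 0.149515.
u_3 = 0.149515 × 0.734 + 0.028 = 0.137744.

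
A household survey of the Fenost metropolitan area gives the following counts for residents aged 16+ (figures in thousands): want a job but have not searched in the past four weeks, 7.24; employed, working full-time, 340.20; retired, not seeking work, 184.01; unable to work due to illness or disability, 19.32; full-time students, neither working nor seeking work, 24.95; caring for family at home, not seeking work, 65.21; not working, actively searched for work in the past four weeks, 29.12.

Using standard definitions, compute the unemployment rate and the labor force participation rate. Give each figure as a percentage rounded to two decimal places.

Unemployment rate ≈ 7.88%; labor force participation rate ≈ 55.12%.

Employed = 340.20 thousand.
Unemployed = 29.12 thousand.
Labor force = 340.20 + 29.12 = 369.32 thousand.
Not in labor force = 7.24 + 184.01 + 19.32 + 24.95 + 65.21 = 300.73 thousand (those not working and not actively searching are outside the labor force — including those who want a job but have given up searching).
Civilian working-age population = 369.32 + 300.73 = 670.05 thousand.
Unemployment rate = 29.12 / 369.32 = 7.88%.
Labor force participation rate = 369.32 / 670.05 = 55.12%.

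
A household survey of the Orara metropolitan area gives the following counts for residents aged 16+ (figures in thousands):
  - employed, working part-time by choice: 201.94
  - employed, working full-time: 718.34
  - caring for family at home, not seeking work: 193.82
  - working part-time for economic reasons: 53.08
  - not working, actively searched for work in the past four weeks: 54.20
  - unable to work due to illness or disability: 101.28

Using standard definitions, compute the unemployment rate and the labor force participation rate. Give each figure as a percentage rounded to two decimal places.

Employed = 201.94 + 718.34 + 53.08 = 973.36 thousand (anyone who worked, including part-time for economic reasons, counts as employed).
Unemployed = 54.20 thousand.
Labor force = 973.36 + 54.20 = 1,027.56 thousand.
Not in labor force = 193.82 + 101.28 = 295.10 thousand (those not working and not actively searching are outside the labor force).
Civilian working-age population = 1,027.56 + 295.10 = 1,322.66 thousand.
Unemployment rate = 54.20 / 1,027.56 = 5.27%.
Labor force participation rate = 1,027.56 / 1,322.66 = 77.69%.

Unemployment rate ≈ 5.27%; labor force participation rate ≈ 77.69%.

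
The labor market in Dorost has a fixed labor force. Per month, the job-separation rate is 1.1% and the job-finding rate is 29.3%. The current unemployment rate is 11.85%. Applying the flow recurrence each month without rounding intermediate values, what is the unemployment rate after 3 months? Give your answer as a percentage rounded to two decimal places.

With a fixed labor force, u_{t+1} = u_t + s·(1−u_t) − f·u_t = u_t·(1−s−f) + s.
Here 1−s−f = 0.696 and s = 0.011.
u_1 = 0.118500 × 0.696 + 0.011 = 0.093476.
u_2 = 0.093476 × 0.696 + 0.011 = 0.076059.
u_3 = 0.076059 × 0.696 + 0.011 = 0.063937.

Unemployment rate after three months ≈ 6.39%.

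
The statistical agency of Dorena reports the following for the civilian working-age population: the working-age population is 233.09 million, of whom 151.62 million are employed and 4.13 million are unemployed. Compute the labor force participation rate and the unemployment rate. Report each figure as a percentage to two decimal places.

Labor force participation rate ≈ 66.82%; unemployment rate ≈ 2.65%.

Labor force = employed + unemployed = 151.62 + 4.13 = 155.75 million.
Unemployment rate = 4.13 / 155.75 = 2.65%.
Labor force participation rate = 155.75 / 233.09 = 66.82%.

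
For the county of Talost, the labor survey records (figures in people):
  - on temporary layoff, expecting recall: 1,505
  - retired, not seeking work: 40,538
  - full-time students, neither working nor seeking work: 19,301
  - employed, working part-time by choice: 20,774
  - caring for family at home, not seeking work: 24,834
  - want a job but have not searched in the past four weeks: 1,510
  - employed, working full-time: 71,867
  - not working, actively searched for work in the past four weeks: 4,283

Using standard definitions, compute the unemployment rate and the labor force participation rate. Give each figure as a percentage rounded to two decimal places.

Unemployment rate ≈ 5.88%; labor force participation rate ≈ 53.32%.

Employed = 20,774 + 71,867 = 92,641.
Unemployed = 1,505 + 4,283 = 5,788 (jobless and actively searching, or on temporary layoff).
Labor force = 92,641 + 5,788 = 98,429.
Not in labor force = 40,538 + 19,301 + 24,834 + 1,510 = 86,183 (those not working and not actively searching are outside the labor force — including those who want a job but have given up searching).
Civilian working-age population = 98,429 + 86,183 = 184,612.
Unemployment rate = 5,788 / 98,429 = 5.88%.
Labor force participation rate = 98,429 / 184,612 = 53.32%.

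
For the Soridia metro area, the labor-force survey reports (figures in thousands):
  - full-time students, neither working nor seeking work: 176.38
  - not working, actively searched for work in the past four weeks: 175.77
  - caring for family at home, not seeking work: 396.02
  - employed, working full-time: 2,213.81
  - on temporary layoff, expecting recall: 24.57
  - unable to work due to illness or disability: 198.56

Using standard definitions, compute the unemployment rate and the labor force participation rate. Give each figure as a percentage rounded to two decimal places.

Employed = 2,213.81 thousand.
Unemployed = 175.77 + 24.57 = 200.34 thousand (jobless and actively searching, or on temporary layoff).
Labor force = 2,213.81 + 200.34 = 2,414.15 thousand.
Not in labor force = 176.38 + 396.02 + 198.56 = 770.96 thousand (those not working and not actively searching are outside the labor force).
Civilian working-age population = 2,414.15 + 770.96 = 3,185.11 thousand.
Unemployment rate = 200.34 / 2,414.15 = 8.30%.
Labor force participation rate = 2,414.15 / 3,185.11 = 75.79%.

Unemployment rate ≈ 8.30%; labor force participation rate ≈ 75.79%.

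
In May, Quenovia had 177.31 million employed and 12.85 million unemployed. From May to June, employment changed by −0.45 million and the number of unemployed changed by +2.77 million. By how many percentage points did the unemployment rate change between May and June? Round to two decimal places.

May: labor force = 177.31 + 12.85 = 190.16; u = 12.85/190.16 = 6.76%.
June: labor force = 176.86 + 15.62 = 192.48; u = 15.62/192.48 = 8.12%.
Change = 8.12% − 6.76% = +1.36 pp.

The unemployment rate changed by +1.36 percentage points.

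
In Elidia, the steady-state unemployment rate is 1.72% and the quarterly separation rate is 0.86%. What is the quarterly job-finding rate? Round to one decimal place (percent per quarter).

From u* = s/(s+f): f = s·(1−u)/u.
f = 0.86 × (1 − 0.0172) / 0.0172 = 0.8452 / 0.0172 ≈ 49.1% per quarter.

Job-finding rate ≈ 49.1% per quarter.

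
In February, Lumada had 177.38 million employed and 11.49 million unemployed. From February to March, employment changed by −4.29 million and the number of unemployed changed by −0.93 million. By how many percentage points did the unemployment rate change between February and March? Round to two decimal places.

The unemployment rate changed by −0.33 percentage points.

February: labor force = 177.38 + 11.49 = 188.87; u = 11.49/188.87 = 6.08%.
March: labor force = 173.09 + 10.56 = 183.65; u = 10.56/183.65 = 5.75%.
Change = 5.75% − 6.08% = −0.33 pp.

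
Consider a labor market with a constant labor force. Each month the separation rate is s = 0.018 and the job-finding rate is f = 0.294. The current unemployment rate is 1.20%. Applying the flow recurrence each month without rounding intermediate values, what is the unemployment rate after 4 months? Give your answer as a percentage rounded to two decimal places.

Unemployment rate after four months ≈ 4.75%.

With a fixed labor force, u_{t+1} = u_t + s·(1−u_t) − f·u_t = u_t·(1−s−f) + s.
Here 1−s−f = 0.688 and s = 0.018.
u_1 = 0.012000 × 0.688 + 0.018 = 0.026256.
u_2 = 0.026256 × 0.688 + 0.018 = 0.036064.
u_3 = 0.036064 × 0.688 + 0.018 = 0.042812.
u_4 = 0.042812 × 0.688 + 0.018 = 0.047455.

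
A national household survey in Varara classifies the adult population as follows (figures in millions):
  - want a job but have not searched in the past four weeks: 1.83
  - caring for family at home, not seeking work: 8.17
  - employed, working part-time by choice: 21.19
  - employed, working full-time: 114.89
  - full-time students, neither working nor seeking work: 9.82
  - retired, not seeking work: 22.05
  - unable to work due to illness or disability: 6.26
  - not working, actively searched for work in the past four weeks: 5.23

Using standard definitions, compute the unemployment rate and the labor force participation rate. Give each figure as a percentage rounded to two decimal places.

Unemployment rate ≈ 3.70%; labor force participation rate ≈ 74.59%.

Employed = 21.19 + 114.89 = 136.08 million.
Unemployed = 5.23 million.
Labor force = 136.08 + 5.23 = 141.31 million.
Not in labor force = 1.83 + 8.17 + 9.82 + 22.05 + 6.26 = 48.13 million (those not working and not actively searching are outside the labor force — including those who want a job but have given up searching).
Civilian working-age population = 141.31 + 48.13 = 189.44 million.
Unemployment rate = 5.23 / 141.31 = 3.70%.
Labor force participation rate = 141.31 / 189.44 = 74.59%.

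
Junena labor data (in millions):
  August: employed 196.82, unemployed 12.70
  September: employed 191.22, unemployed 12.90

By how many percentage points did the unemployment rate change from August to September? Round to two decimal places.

The unemployment rate changed by +0.26 percentage points.

August: labor force = 196.82 + 12.70 = 209.52; u = 12.70/209.52 = 6.06%.
September: labor force = 191.22 + 12.90 = 204.12; u = 12.90/204.12 = 6.32%.
Change = 6.32% − 6.06% = +0.26 pp.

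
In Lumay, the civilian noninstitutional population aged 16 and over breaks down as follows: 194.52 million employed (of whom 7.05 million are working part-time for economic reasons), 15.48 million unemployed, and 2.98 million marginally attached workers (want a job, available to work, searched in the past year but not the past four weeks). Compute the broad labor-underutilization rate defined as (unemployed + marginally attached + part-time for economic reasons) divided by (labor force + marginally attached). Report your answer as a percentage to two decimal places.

Labor force = 194.52 + 15.48 = 210.00 million.
Numerator = 15.48 + 2.98 + 7.05 = 25.51 million.
Denominator = 210.00 + 2.98 = 212.98 million.
Broad rate = 25.51 / 212.98 = 11.98%.

Broad underutilization rate ≈ 11.98%.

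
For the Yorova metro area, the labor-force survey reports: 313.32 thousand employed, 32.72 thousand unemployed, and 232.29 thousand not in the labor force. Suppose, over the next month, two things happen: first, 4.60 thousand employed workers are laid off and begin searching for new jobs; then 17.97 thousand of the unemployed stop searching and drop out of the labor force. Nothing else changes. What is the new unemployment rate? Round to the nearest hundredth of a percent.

New unemployment rate ≈ 5.90%.

Initially, labor force = 313.32 + 32.72 = 346.04 thousand, so u = 32.72/346.04 = 9.46%.
After the first change, employed falls and unemployed rises by 4.60; labor force unchanged → E = 308.72, U = 37.32, labor force = 346.04 thousand.
After the second change, unemployed and labor force both fall by 17.97 → E = 308.72, U = 19.35, labor force = 328.07 thousand.
New unemployment rate = 19.35 / 328.07 = 5.90%.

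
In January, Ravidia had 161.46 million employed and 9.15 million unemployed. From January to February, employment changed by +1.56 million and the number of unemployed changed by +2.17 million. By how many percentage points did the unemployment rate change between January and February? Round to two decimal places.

January: labor force = 161.46 + 9.15 = 170.61; u = 9.15/170.61 = 5.36%.
February: labor force = 163.02 + 11.32 = 174.34; u = 11.32/174.34 = 6.49%.
Change = 6.49% − 5.36% = +1.13 pp.

The unemployment rate changed by +1.13 percentage points.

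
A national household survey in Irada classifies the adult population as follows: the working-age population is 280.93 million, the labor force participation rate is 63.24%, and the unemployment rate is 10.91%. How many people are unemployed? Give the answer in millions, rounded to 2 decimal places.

Labor force = 0.6324 × 280.93 = 177.66 million.
Unemployed = 0.1091 × 177.66 ≈ 19.38 million.

About 19.38 million are unemployed.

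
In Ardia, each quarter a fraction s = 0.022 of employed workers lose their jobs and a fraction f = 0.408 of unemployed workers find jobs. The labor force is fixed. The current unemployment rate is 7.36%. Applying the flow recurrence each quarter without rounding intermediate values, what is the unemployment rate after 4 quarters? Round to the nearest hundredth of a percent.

Unemployment rate after four quarters ≈ 5.35%.

With a fixed labor force, u_{t+1} = u_t + s·(1−u_t) − f·u_t = u_t·(1−s−f) + s.
Here 1−s−f = 0.570 and s = 0.022.
u_1 = 0.073600 × 0.570 + 0.022 = 0.063952.
u_2 = 0.063952 × 0.570 + 0.022 = 0.058453.
u_3 = 0.058453 × 0.570 + 0.022 = 0.055318.
u_4 = 0.055318 × 0.570 + 0.022 = 0.053531.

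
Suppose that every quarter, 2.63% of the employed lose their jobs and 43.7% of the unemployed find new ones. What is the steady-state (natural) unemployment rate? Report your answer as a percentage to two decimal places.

At steady state the flows balance: s·E = f·U, so U/(E+U) = s/(s+f).
u* = 2.63 / (2.63 + 43.7) = 2.63 / 46.33 = 5.68%.

Steady-state unemployment rate ≈ 5.68%.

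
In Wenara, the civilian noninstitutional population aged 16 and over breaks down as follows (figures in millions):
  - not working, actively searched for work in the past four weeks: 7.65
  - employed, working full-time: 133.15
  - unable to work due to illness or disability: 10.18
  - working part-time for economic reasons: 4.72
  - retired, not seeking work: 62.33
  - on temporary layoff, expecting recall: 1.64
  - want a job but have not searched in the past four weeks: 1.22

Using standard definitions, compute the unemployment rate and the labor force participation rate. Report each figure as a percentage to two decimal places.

Employed = 133.15 + 4.72 = 137.87 million (anyone who worked, including part-time for economic reasons, counts as employed).
Unemployed = 7.65 + 1.64 = 9.29 million (jobless and actively searching, or on temporary layoff).
Labor force = 137.87 + 9.29 = 147.16 million.
Not in labor force = 10.18 + 62.33 + 1.22 = 73.73 million (those not working and not actively searching are outside the labor force — including those who want a job but have given up searching).
Civilian working-age population = 147.16 + 73.73 = 220.89 million.
Unemployment rate = 9.29 / 147.16 = 6.31%.
Labor force participation rate = 147.16 / 220.89 = 66.62%.

Unemployment rate ≈ 6.31%; labor force participation rate ≈ 66.62%.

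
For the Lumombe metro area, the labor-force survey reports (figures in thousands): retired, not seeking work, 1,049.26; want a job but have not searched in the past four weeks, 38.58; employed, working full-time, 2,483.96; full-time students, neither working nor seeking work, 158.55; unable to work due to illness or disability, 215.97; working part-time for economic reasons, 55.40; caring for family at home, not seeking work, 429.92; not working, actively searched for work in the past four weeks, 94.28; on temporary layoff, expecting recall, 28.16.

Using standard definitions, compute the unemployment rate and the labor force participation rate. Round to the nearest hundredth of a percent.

Employed = 2,483.96 + 55.40 = 2,539.36 thousand (anyone who worked, including part-time for economic reasons, counts as employed).
Unemployed = 94.28 + 28.16 = 122.44 thousand (jobless and actively searching, or on temporary layoff).
Labor force = 2,539.36 + 122.44 = 2,661.80 thousand.
Not in labor force = 1,049.26 + 38.58 + 158.55 + 215.97 + 429.92 = 1,892.28 thousand (those not working and not actively searching are outside the labor force — including those who want a job but have given up searching).
Civilian working-age population = 2,661.80 + 1,892.28 = 4,554.08 thousand.
Unemployment rate = 122.44 / 2,661.80 = 4.60%.
Labor force participation rate = 2,661.80 / 4,554.08 = 58.45%.

Unemployment rate ≈ 4.60%; labor force participation rate ≈ 58.45%.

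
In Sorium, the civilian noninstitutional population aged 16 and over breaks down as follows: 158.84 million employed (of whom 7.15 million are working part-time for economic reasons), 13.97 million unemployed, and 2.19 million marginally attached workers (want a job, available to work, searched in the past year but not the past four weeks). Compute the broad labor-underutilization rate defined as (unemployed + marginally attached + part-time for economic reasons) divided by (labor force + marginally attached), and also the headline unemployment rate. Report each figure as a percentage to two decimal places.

Broad underutilization rate ≈ 13.32%; headline unemployment rate ≈ 8.08%.

Labor force = 158.84 + 13.97 = 172.81 million.
Numerator = 13.97 + 2.19 + 7.15 = 23.31 million.
Denominator = 172.81 + 2.19 = 175.00 million.
Broad rate = 23.31 / 175.00 = 13.32%.
Headline unemployment rate = 13.97 / 172.81 = 8.08%.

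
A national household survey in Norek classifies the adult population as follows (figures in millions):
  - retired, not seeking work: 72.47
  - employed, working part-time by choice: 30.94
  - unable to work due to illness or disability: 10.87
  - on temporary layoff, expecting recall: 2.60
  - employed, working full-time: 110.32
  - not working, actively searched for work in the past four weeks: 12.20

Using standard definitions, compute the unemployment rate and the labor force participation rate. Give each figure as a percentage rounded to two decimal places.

Employed = 30.94 + 110.32 = 141.26 million.
Unemployed = 2.60 + 12.20 = 14.80 million (jobless and actively searching, or on temporary layoff).
Labor force = 141.26 + 14.80 = 156.06 million.
Not in labor force = 72.47 + 10.87 = 83.34 million (those not working and not actively searching are outside the labor force).
Civilian working-age population = 156.06 + 83.34 = 239.40 million.
Unemployment rate = 14.80 / 156.06 = 9.48%.
Labor force participation rate = 156.06 / 239.40 = 65.19%.

Unemployment rate ≈ 9.48%; labor force participation rate ≈ 65.19%.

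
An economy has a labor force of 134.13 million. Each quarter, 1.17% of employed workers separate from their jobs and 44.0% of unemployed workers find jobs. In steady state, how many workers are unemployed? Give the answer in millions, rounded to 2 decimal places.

Steady-state unemployment rate u* = s/(s+f) = 1.17/(1.17+44.0) = 0.025902.
Unemployed = u* × labor force = 0.025902 × 134.13 ≈ 3.47 million.

About 3.47 million are unemployed in steady state.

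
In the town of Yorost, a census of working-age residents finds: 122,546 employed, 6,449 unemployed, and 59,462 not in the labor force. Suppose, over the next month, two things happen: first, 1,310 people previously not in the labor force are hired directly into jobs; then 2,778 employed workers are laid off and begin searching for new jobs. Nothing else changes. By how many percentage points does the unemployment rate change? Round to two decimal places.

Initially, labor force = 122,546 + 6,449 = 128,995, so u = 6,449/128,995 = 5.00%.
After the first change, employed and labor force both rise by 1,310; unemployed unchanged → E = 123,856, U = 6,449, labor force = 130,305.
After the second change, employed falls and unemployed rises by 2,778; labor force unchanged → E = 121,078, U = 9,227, labor force = 130,305.
New unemployment rate = 9,227 / 130,305 = 7.08%.
Change = 7.08% − 5.00% = +2.08 percentage points.

The unemployment rate changes by +2.08 percentage points.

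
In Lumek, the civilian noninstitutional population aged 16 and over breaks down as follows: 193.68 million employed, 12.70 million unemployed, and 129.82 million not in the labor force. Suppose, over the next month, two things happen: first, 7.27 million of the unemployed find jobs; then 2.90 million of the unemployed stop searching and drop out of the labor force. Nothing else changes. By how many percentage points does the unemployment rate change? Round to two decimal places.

Initially, labor force = 193.68 + 12.70 = 206.38 million, so u = 12.70/206.38 = 6.15%.
After the first change, unemployed falls and employed rises by 7.27; labor force unchanged → E = 200.95, U = 5.43, labor force = 206.38 million.
After the second change, unemployed and labor force both fall by 2.90 → E = 200.95, U = 2.53, labor force = 203.48 million.
New unemployment rate = 2.53 / 203.48 = 1.24%.
Change = 1.24% − 6.15% = −4.91 percentage points.

The unemployment rate changes by −4.91 percentage points.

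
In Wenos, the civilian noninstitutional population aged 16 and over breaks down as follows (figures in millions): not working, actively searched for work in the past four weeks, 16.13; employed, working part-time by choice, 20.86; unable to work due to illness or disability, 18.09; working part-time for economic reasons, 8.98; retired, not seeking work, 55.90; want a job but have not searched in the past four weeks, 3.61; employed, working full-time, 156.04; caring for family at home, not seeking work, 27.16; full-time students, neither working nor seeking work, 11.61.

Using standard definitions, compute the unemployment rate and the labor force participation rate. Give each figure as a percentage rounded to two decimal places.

Employed = 20.86 + 8.98 + 156.04 = 185.88 million (anyone who worked, including part-time for economic reasons, counts as employed).
Unemployed = 16.13 million.
Labor force = 185.88 + 16.13 = 202.01 million.
Not in labor force = 18.09 + 55.90 + 3.61 + 27.16 + 11.61 = 116.37 million (those not working and not actively searching are outside the labor force — including those who want a job but have given up searching).
Civilian working-age population = 202.01 + 116.37 = 318.38 million.
Unemployment rate = 16.13 / 202.01 = 7.98%.
Labor force participation rate = 202.01 / 318.38 = 63.45%.

Unemployment rate ≈ 7.98%; labor force participation rate ≈ 63.45%.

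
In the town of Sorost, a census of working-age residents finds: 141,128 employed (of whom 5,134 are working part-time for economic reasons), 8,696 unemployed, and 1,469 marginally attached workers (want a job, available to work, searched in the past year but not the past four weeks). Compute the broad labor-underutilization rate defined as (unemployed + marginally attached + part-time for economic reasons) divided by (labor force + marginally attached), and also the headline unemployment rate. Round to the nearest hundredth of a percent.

Broad underutilization rate ≈ 10.11%; headline unemployment rate ≈ 5.80%.

Labor force = 141,128 + 8,696 = 149,824.
Numerator = 8,696 + 1,469 + 5,134 = 15,299.
Denominator = 149,824 + 1,469 = 151,293.
Broad rate = 15,299 / 151,293 = 10.11%.
Headline unemployment rate = 8,696 / 149,824 = 5.80%.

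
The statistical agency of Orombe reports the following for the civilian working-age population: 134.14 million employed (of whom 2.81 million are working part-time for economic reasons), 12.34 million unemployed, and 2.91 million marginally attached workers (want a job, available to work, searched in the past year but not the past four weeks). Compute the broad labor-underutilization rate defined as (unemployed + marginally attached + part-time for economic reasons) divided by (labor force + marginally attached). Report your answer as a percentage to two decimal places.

Broad underutilization rate ≈ 12.09%.

Labor force = 134.14 + 12.34 = 146.48 million.
Numerator = 12.34 + 2.91 + 2.81 = 18.06 million.
Denominator = 146.48 + 2.91 = 149.39 million.
Broad rate = 18.06 / 149.39 = 12.09%.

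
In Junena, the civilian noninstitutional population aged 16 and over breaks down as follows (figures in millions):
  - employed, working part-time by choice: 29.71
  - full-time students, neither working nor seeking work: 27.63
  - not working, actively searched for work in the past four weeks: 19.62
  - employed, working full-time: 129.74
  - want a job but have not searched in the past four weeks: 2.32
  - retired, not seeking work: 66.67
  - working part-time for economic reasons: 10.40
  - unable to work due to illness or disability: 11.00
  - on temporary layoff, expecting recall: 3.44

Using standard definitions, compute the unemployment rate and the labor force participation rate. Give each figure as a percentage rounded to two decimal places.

Unemployment rate ≈ 11.95%; labor force participation rate ≈ 64.19%.

Employed = 29.71 + 129.74 + 10.40 = 169.85 million (anyone who worked, including part-time for economic reasons, counts as employed).
Unemployed = 19.62 + 3.44 = 23.06 million (jobless and actively searching, or on temporary layoff).
Labor force = 169.85 + 23.06 = 192.91 million.
Not in labor force = 27.63 + 2.32 + 66.67 + 11.00 = 107.62 million (those not working and not actively searching are outside the labor force — including those who want a job but have given up searching).
Civilian working-age population = 192.91 + 107.62 = 300.53 million.
Unemployment rate = 23.06 / 192.91 = 11.95%.
Labor force participation rate = 192.91 / 300.53 = 64.19%.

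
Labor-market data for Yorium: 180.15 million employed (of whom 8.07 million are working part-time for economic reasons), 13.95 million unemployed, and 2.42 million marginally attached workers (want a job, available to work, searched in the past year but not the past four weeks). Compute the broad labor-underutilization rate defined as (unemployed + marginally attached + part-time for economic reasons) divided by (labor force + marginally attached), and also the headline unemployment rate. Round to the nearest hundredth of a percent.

Broad underutilization rate ≈ 12.44%; headline unemployment rate ≈ 7.19%.

Labor force = 180.15 + 13.95 = 194.10 million.
Numerator = 13.95 + 2.42 + 8.07 = 24.44 million.
Denominator = 194.10 + 2.42 = 196.52 million.
Broad rate = 24.44 / 196.52 = 12.44%.
Headline unemployment rate = 13.95 / 194.10 = 7.19%.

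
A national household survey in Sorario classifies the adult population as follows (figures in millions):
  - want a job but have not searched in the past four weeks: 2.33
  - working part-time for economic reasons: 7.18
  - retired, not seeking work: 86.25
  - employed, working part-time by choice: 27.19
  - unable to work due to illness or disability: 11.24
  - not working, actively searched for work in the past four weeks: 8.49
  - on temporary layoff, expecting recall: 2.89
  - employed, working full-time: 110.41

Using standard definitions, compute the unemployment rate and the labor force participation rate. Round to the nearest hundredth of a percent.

Employed = 7.18 + 27.19 + 110.41 = 144.78 million (anyone who worked, including part-time for economic reasons, counts as employed).
Unemployed = 8.49 + 2.89 = 11.38 million (jobless and actively searching, or on temporary layoff).
Labor force = 144.78 + 11.38 = 156.16 million.
Not in labor force = 2.33 + 86.25 + 11.24 = 99.82 million (those not working and not actively searching are outside the labor force — including those who want a job but have given up searching).
Civilian working-age population = 156.16 + 99.82 = 255.98 million.
Unemployment rate = 11.38 / 156.16 = 7.29%.
Labor force participation rate = 156.16 / 255.98 = 61.00%.

Unemployment rate ≈ 7.29%; labor force participation rate ≈ 61.00%.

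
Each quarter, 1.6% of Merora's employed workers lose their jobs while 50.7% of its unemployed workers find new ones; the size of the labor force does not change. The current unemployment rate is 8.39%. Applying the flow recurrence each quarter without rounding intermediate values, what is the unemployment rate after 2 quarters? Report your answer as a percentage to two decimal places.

With a fixed labor force, u_{t+1} = u_t + s·(1−u_t) − f·u_t = u_t·(1−s−f) + s.
Here 1−s−f = 0.477 and s = 0.016.
u_1 = 0.083900 × 0.477 + 0.016 = 0.056020.
u_2 = 0.056020 × 0.477 + 0.016 = 0.042722.

Unemployment rate after two quarters ≈ 4.27%.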